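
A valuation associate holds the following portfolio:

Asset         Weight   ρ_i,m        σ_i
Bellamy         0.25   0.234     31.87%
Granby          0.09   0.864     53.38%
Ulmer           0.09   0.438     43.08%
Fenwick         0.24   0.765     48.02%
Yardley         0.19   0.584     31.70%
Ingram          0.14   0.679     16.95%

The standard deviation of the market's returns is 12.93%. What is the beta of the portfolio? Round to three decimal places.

1.675

β_Bellamy = 0.234 × 31.87% / 12.93% = 0.5768
β_Granby = 0.864 × 53.38% / 12.93% = 3.5669
β_Ulmer = 0.438 × 43.08% / 12.93% = 1.4593
β_Fenwick = 0.765 × 48.02% / 12.93% = 2.8411
β_Yardley = 0.584 × 31.70% / 12.93% = 1.4318
β_Ingram = 0.679 × 16.95% / 12.93% = 0.8901
β_P = Σ w_i β_i = 0.25×0.5768 + 0.09×3.5669 + 0.09×1.4593 + 0.24×2.8411 + 0.19×1.4318 + 0.14×0.8901 = 1.6751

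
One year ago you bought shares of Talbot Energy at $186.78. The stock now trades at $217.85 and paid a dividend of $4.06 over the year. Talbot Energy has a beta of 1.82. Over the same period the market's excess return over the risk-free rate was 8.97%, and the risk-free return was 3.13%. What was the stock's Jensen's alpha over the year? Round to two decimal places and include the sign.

Realised HPR = (P1 + D1 − P0) / P0 = (217.85 + 4.06 − 186.78) / 186.78 = 35.13 / 186.78 = 18.8082%
CAPM required = R_f + β·MRP = 3.13% + 1.82 × 8.97% = 19.4554%
α = realised − required = 18.8082% − 19.4554% = -0.65%

-0.65%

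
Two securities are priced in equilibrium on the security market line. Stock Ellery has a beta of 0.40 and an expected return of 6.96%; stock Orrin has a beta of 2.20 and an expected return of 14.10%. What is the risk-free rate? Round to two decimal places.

Both satisfy E(R) = R_f + β·MRP, so the slope of the SML is
MRP = (14.10% − 6.96%) / (2.20 − 0.40) = 7.14% / 1.80 = 3.9667%
R_f = E(R_Ellery) − β_Ellery·MRP = 6.96% − 0.40 × 3.9667% = 5.3733%

5.37%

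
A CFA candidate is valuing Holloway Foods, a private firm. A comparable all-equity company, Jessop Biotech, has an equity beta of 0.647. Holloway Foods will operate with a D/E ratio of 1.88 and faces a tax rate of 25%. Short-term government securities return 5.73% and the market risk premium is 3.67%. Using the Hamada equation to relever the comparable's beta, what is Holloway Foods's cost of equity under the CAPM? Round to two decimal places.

β_L = β_U × [1 + (1 − t)(D/E)] = 0.647 × [1 + (1 − 0.25) × 1.88]
    = 0.647 × [1 + 0.75 × 1.88] = 0.647 × 2.4100 = 1.5593
E(R) = R_f + β_L × MRP = 5.73% + 1.5593 × 3.67% = 11.45%

11.45%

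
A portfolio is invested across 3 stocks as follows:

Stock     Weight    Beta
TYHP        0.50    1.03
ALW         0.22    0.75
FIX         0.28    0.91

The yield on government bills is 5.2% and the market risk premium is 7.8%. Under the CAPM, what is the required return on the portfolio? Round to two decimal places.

12.49%

β_P = Σ w_i β_i = 0.50×1.03 + 0.22×0.75 + 0.28×0.91 = 0.9348
E(R_P) = R_f + β_P × MRP = 5.2% + 0.9348 × 7.8% = 12.49%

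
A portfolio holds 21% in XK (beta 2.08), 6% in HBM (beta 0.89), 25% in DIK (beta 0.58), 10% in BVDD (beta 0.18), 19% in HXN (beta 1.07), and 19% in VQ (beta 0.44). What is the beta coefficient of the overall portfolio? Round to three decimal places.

0.940

β_P = Σ w_i β_i = 0.21×2.08 + 0.06×0.89 + 0.25×0.58 + 0.10×0.18 + 0.19×1.07 + 0.19×0.44 = 0.9401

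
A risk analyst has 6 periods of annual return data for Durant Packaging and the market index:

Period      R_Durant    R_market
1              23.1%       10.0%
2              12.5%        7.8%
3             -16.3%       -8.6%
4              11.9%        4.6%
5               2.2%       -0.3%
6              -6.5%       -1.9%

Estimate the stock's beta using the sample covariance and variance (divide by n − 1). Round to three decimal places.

2.036

Mean R_i = (23.1 + 12.5 − 16.3 + 11.9 + 2.2 − 6.5) / 6 = 4.4833%
Mean R_m = (10.0 + 7.8 − 8.6 + 4.6 − 0.3 − 1.9) / 6 = 1.9333%
Σ(R_i − R̄_i)(R_m − R̄_m) = 483.1033  ⇒  Cov = 483.1033 / 5 = 96.6207
Σ(R_m − R̄_m)² = 237.2333  ⇒  Var(R_m) = 237.2333 / 5 = 47.4467
β = Cov / Var(R_m) = 96.6207 / 47.4467 = 2.0364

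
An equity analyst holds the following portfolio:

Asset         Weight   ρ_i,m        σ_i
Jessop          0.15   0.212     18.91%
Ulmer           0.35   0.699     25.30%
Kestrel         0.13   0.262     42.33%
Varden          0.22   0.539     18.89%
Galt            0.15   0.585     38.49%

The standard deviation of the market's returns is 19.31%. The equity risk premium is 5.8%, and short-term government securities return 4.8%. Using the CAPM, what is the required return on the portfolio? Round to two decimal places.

β_Jessop = 0.212 × 18.91% / 19.31% = 0.2076
β_Ulmer = 0.699 × 25.30% / 19.31% = 0.9158
β_Kestrel = 0.262 × 42.33% / 19.31% = 0.5743
β_Varden = 0.539 × 18.89% / 19.31% = 0.5273
β_Galt = 0.585 × 38.49% / 19.31% = 1.1661
β_P = Σ w_i β_i = 0.15×0.2076 + 0.35×0.9158 + 0.13×0.5743 + 0.22×0.5273 + 0.15×1.1661 = 0.7173
E(R_P) = R_f + β_P × MRP = 4.8% + 0.7173 × 5.8% = 8.96%

8.96%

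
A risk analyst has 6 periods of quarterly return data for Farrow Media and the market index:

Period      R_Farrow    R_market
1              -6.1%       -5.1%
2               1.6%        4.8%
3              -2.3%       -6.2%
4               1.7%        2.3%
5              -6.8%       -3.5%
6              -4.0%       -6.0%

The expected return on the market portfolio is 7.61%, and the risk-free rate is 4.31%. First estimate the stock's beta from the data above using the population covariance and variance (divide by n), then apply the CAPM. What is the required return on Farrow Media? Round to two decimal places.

6.37%

Mean R_i = (-6.1 + 1.6 − 2.3 + 1.7 − 6.8 − 4.0) / 6 = -2.6500%
Mean R_m = (-5.1 + 4.8 − 6.2 + 2.3 − 3.5 − 6.0) / 6 = -2.2833%
Σ(R_i − R̄_i)(R_m − R̄_m) = 68.4550  ⇒  Cov = 68.4550 / 6 = 11.4092
Σ(R_m − R̄_m)² = 109.7483  ⇒  Var(R_m) = 109.7483 / 6 = 18.2914
β = Cov / Var(R_m) = 11.4092 / 18.2914 = 0.6237
MRP = 7.61% − 4.31% = 3.30%
E(R) = R_f + β × MRP = 4.31% + 0.6237 × 3.30% = 6.37%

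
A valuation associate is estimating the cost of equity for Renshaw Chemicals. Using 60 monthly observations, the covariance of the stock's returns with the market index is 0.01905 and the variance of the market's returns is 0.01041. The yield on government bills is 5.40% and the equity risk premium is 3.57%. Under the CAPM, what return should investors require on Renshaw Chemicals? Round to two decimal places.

β = Cov(R_i, R_m) / Var(R_m) = 0.01905 / 0.01041 = 1.8300
E(R) = R_f + β × MRP = 5.40% + 1.8300 × 3.57% = 11.93%

11.93%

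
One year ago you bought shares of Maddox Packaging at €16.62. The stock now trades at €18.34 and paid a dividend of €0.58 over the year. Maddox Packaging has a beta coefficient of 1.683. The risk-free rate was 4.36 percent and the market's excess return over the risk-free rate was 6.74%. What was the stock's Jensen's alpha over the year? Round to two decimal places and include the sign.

-1.86%

Realised HPR = (P1 + D1 − P0) / P0 = (18.34 + 0.58 − 16.62) / 16.62 = 2.30 / 16.62 = 13.8387%
CAPM required = R_f + β·MRP = 4.36% + 1.683 × 6.74% = 15.70342%
α = realised − required = 13.8387% − 15.70342% = -1.86%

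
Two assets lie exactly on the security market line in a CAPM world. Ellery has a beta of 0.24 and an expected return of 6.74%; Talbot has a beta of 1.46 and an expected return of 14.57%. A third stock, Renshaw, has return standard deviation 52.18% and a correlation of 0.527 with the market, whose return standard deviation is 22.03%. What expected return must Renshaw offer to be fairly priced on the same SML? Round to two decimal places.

MRP = (14.57% − 6.74%) / (1.46 − 0.24) = 6.4180%
R_f = 6.74% − 0.24 × 6.4180% = 5.1997%
β_Renshaw = ρ·σ_i/σ_m = 0.527 × 52.18 / 22.03 = 1.2482
E(R_Renshaw) = R_f + β × MRP = 5.1997% + 1.2482 × 6.4180% = 13.21%

13.21%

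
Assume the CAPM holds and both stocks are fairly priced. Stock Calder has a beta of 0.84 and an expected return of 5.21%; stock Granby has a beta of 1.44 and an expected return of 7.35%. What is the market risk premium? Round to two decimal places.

3.57%

Both satisfy E(R) = R_f + β·MRP, so the slope of the SML is
MRP = (7.35% − 5.21%) / (1.44 − 0.84) = 2.14% / 0.60 = 3.5667%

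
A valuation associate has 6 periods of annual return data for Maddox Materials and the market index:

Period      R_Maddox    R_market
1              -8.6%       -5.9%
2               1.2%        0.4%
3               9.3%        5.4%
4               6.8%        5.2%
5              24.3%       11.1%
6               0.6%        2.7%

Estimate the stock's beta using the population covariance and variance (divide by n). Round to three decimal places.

1.865

Mean R_i = (-8.6 + 1.2 + 9.3 + 6.8 + 24.3 + 0.6) / 6 = 5.6000%
Mean R_m = (-5.9 + 0.4 + 5.4 + 5.2 + 11.1 + 2.7) / 6 = 3.1500%
Σ(R_i − R̄_i)(R_m − R̄_m) = 302.3100  ⇒  Cov = 302.3100 / 6 = 50.3850
Σ(R_m − R̄_m)² = 162.1350  ⇒  Var(R_m) = 162.1350 / 6 = 27.0225
β = Cov / Var(R_m) = 50.3850 / 27.0225 = 1.8646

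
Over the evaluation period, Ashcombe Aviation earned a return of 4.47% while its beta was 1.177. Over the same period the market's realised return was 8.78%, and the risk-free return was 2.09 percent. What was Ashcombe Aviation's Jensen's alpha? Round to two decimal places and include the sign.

-5.49%

Market excess return = 8.78% − 2.09% = 6.69%
CAPM benchmark = R_f + β(R_m − R_f) = 2.09% + 1.177 × 6.69% = 9.96413%
α = actual − benchmark = 4.47% − 9.96413% = -5.49%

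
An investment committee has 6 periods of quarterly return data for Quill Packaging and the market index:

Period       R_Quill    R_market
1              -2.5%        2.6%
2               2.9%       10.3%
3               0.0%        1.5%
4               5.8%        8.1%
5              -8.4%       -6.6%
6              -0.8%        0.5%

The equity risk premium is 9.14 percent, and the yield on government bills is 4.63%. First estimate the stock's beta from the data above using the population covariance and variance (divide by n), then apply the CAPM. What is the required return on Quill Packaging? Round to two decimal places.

11.42%

Mean R_i = (-2.5 + 2.9 + 0.0 + 5.8 − 8.4 − 0.8) / 6 = -0.5000%
Mean R_m = (2.6 + 10.3 + 1.5 + 8.1 − 6.6 + 0.5) / 6 = 2.7333%
Σ(R_i − R̄_i)(R_m − R̄_m) = 133.5900  ⇒  Cov = 133.5900 / 6 = 22.2650
Σ(R_m − R̄_m)² = 179.6933  ⇒  Var(R_m) = 179.6933 / 6 = 29.9489
β = Cov / Var(R_m) = 22.2650 / 29.9489 = 0.7434
E(R) = R_f + β × MRP = 4.63% + 0.7434 × 9.14% = 11.42%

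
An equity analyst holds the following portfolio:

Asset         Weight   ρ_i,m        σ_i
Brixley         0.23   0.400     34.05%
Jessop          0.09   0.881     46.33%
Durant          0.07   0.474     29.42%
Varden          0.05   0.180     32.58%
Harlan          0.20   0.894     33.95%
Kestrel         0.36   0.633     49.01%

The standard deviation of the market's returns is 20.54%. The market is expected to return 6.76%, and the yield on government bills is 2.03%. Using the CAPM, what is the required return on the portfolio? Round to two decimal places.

β_Brixley = 0.400 × 34.05% / 20.54% = 0.6631
β_Jessop = 0.881 × 46.33% / 20.54% = 1.9872
β_Durant = 0.474 × 29.42% / 20.54% = 0.6789
β_Varden = 0.180 × 32.58% / 20.54% = 0.2855
β_Harlan = 0.894 × 33.95% / 20.54% = 1.4777
β_Kestrel = 0.633 × 49.01% / 20.54% = 1.5104
β_P = Σ w_i β_i = 0.23×0.6631 + 0.09×1.9872 + 0.07×0.6789 + 0.05×0.2855 + 0.20×1.4777 + 0.36×1.5104 = 1.2324
MRP = 6.76% − 2.03% = 4.73%
E(R_P) = R_f + β_P × MRP = 2.03% + 1.2324 × 4.73% = 7.86%

7.86%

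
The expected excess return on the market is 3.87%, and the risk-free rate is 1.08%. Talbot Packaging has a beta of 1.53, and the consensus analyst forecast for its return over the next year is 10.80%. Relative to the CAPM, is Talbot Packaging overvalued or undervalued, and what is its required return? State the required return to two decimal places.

Required return = R_f + β·MRP = 1.08% + 1.53 × 3.87% = 7.00%
Forecast 10.80% > required 7.00% → the stock plots above the SML → undervalued.

Undervalued; required return 7.00%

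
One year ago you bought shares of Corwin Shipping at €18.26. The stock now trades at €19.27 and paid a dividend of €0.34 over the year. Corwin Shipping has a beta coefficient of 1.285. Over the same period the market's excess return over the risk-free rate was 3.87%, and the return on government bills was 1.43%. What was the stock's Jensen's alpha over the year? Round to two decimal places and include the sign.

+0.99%

Realised HPR = (P1 + D1 − P0) / P0 = (19.27 + 0.34 − 18.26) / 18.26 = 1.35 / 18.26 = 7.3932%
CAPM required = R_f + β·MRP = 1.43% + 1.285 × 3.87% = 6.40295%
α = realised − required = 7.3932% − 6.40295% = +0.99%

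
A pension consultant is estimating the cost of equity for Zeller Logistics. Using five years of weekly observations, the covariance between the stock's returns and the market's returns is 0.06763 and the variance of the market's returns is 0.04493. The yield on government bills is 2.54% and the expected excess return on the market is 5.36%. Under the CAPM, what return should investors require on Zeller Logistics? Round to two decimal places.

10.61%

β = Cov(R_i, R_m) / Var(R_m) = 0.06763 / 0.04493 = 1.5052
E(R) = R_f + β × MRP = 2.54% + 1.5052 × 5.36% = 10.61%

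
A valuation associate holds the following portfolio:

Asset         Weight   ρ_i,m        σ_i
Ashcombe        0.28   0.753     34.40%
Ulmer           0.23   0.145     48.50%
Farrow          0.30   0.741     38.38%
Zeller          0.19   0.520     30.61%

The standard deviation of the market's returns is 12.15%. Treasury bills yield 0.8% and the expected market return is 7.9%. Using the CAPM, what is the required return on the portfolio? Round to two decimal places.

12.74%

β_Ashcombe = 0.753 × 34.40% / 12.15% = 2.1320
β_Ulmer = 0.145 × 48.50% / 12.15% = 0.5788
β_Farrow = 0.741 × 38.38% / 12.15% = 2.3407
β_Zeller = 0.520 × 30.61% / 12.15% = 1.3101
β_P = Σ w_i β_i = 0.28×2.1320 + 0.23×0.5788 + 0.30×2.3407 + 0.19×1.3101 = 1.6812
MRP = 7.9% − 0.8% = 7.10%
E(R_P) = R_f + β_P × MRP = 0.8% + 1.6812 × 7.1% = 12.74%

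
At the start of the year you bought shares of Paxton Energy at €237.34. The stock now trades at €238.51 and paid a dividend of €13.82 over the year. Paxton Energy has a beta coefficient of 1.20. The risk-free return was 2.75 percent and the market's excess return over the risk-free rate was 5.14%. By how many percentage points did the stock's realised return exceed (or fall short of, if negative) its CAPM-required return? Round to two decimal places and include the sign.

-2.60%

Realised HPR = (P1 + D1 − P0) / P0 = (238.51 + 13.82 − 237.34) / 237.34 = 14.99 / 237.34 = 6.3158%
CAPM required = R_f + β·MRP = 2.75% + 1.20 × 5.14% = 8.9180%
α = realised − required = 6.3158% − 8.9180% = -2.60%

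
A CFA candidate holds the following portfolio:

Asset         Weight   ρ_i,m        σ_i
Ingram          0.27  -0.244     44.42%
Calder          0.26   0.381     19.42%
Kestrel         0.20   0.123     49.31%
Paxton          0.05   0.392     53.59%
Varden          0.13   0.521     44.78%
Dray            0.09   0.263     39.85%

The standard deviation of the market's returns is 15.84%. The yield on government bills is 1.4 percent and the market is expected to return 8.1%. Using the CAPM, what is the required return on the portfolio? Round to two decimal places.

3.62%

β_Ingram = -0.244 × 44.42% / 15.84% = -0.6842
β_Calder = 0.381 × 19.42% / 15.84% = 0.4671
β_Kestrel = 0.123 × 49.31% / 15.84% = 0.3829
β_Paxton = 0.392 × 53.59% / 15.84% = 1.3262
β_Varden = 0.521 × 44.78% / 15.84% = 1.4729
β_Dray = 0.263 × 39.85% / 15.84% = 0.6617
β_P = Σ w_i β_i = 0.27×-0.6842 + 0.26×0.4671 + 0.20×0.3829 + 0.05×1.3262 + 0.13×1.4729 + 0.09×0.6617 = 0.3306
MRP = 8.1% − 1.4% = 6.70%
E(R_P) = R_f + β_P × MRP = 1.4% + 0.3306 × 6.7% = 3.62%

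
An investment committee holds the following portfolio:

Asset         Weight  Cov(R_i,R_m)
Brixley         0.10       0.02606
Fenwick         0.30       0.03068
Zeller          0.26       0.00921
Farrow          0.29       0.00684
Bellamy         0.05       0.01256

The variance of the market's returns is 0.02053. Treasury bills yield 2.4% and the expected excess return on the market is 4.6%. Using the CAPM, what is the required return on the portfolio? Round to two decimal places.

β_Brixley = 0.02606 / 0.02053 = 1.2694
β_Fenwick = 0.03068 / 0.02053 = 1.4944
β_Zeller = 0.00921 / 0.02053 = 0.4486
β_Farrow = 0.00684 / 0.02053 = 0.3332
β_Bellamy = 0.01256 / 0.02053 = 0.6118
β_P = Σ w_i β_i = 0.10×1.2694 + 0.30×1.4944 + 0.26×0.4486 + 0.29×0.3332 + 0.05×0.6118 = 0.8191
E(R_P) = R_f + β_P × MRP = 2.4% + 0.8191 × 4.6% = 6.17%

6.17%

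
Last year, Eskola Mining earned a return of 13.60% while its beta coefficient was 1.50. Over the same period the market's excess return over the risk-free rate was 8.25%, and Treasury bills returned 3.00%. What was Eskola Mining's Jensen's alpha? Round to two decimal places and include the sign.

-1.78%

CAPM benchmark = R_f + β(R_m − R_f) = 3.00% + 1.50 × 8.25% = 15.3750%
α = actual − benchmark = 13.60% − 15.3750% = -1.78%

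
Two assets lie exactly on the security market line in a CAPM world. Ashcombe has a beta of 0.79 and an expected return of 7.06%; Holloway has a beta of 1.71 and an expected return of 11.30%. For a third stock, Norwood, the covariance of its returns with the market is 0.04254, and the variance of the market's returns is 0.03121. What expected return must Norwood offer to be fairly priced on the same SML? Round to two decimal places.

MRP = (11.30% − 7.06%) / (1.71 − 0.79) = 4.6087%
R_f = 7.06% − 0.79 × 4.6087% = 3.4191%
β_Norwood = Cov / Var(R_m) = 0.04254 / 0.03121 = 1.3630
E(R_Norwood) = R_f + β × MRP = 3.4191% + 1.3630 × 4.6087% = 9.70%

9.70%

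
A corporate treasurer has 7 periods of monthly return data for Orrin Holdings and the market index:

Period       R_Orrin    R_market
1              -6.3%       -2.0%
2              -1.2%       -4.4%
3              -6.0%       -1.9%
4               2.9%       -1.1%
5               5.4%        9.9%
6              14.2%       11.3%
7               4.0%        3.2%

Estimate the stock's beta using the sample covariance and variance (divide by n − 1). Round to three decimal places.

Mean R_i = (-6.3 − 1.2 − 6.0 + 2.9 + 5.4 + 14.2 + 4.0) / 7 = 1.8571%
Mean R_m = (-2.0 − 4.4 − 1.9 − 1.1 + 9.9 + 11.3 + 3.2) / 7 = 2.1429%
Σ(R_i − R̄_i)(R_m − R̄_m) = 224.9529  ⇒  Cov = 224.9529 / 6 = 37.4922
Σ(R_m − R̄_m)² = 231.9771  ⇒  Var(R_m) = 231.9771 / 6 = 38.6629
β = Cov / Var(R_m) = 37.4922 / 38.6629 = 0.9697

0.970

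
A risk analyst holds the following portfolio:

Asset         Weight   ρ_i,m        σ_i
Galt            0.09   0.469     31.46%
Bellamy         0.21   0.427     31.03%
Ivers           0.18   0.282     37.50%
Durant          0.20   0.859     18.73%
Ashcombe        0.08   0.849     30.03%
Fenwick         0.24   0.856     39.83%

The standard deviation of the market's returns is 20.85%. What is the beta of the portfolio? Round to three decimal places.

β_Galt = 0.469 × 31.46% / 20.85% = 0.7077
β_Bellamy = 0.427 × 31.03% / 20.85% = 0.6355
β_Ivers = 0.282 × 37.50% / 20.85% = 0.5072
β_Durant = 0.859 × 18.73% / 20.85% = 0.7717
β_Ashcombe = 0.849 × 30.03% / 20.85% = 1.2228
β_Fenwick = 0.856 × 39.83% / 20.85% = 1.6352
β_P = Σ w_i β_i = 0.09×0.7077 + 0.21×0.6355 + 0.18×0.5072 + 0.20×0.7717 + 0.08×1.2228 + 0.24×1.6352 = 0.9331

0.933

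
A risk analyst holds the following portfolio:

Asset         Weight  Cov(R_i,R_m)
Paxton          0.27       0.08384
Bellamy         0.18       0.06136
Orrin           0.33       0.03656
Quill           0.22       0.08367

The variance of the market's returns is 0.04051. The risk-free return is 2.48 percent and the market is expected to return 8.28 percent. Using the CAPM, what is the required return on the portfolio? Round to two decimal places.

11.67%

β_Paxton = 0.08384 / 0.04051 = 2.0696
β_Bellamy = 0.06136 / 0.04051 = 1.5147
β_Orrin = 0.03656 / 0.04051 = 0.9025
β_Quill = 0.08367 / 0.04051 = 2.0654
β_P = Σ w_i β_i = 0.27×2.0696 + 0.18×1.5147 + 0.33×0.9025 + 0.22×2.0654 = 1.5837
MRP = 8.28% − 2.48% = 5.80%
E(R_P) = R_f + β_P × MRP = 2.48% + 1.5837 × 5.80% = 11.67%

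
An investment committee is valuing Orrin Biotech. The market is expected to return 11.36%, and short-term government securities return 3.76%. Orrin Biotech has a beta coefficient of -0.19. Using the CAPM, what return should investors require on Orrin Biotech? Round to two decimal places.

Market risk premium = E(R_m) − R_f = 11.36% − 3.76% = 7.60%
E(R) = R_f + β × MRP = 3.76% + -0.19 × 7.60% = 2.32%

2.32%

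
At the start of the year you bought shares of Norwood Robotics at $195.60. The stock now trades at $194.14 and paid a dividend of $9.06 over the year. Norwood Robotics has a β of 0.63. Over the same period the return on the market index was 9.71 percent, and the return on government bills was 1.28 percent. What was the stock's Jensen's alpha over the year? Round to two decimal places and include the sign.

-2.71%

Realised HPR = (P1 + D1 − P0) / P0 = (194.14 + 9.06 − 195.60) / 195.60 = 7.60 / 195.60 = 3.8855%
MRP = 9.71% − 1.28% = 8.43%
CAPM required = R_f + β·MRP = 1.28% + 0.63 × 8.43% = 6.5909%
α = realised − required = 3.8855% − 6.5909% = -2.71%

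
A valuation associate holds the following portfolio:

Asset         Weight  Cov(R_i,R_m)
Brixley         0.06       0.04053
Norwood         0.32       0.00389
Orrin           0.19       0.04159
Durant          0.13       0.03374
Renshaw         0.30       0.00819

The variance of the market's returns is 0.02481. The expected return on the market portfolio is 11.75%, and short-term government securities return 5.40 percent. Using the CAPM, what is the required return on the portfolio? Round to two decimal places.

10.11%

β_Brixley = 0.04053 / 0.02481 = 1.6336
β_Norwood = 0.00389 / 0.02481 = 0.1568
β_Orrin = 0.04159 / 0.02481 = 1.6763
β_Durant = 0.03374 / 0.02481 = 1.3599
β_Renshaw = 0.00819 / 0.02481 = 0.3301
β_P = Σ w_i β_i = 0.06×1.6336 + 0.32×0.1568 + 0.19×1.6763 + 0.13×1.3599 + 0.30×0.3301 = 0.7425
MRP = 11.75% − 5.40% = 6.35%
E(R_P) = R_f + β_P × MRP = 5.40% + 0.7425 × 6.35% = 10.11%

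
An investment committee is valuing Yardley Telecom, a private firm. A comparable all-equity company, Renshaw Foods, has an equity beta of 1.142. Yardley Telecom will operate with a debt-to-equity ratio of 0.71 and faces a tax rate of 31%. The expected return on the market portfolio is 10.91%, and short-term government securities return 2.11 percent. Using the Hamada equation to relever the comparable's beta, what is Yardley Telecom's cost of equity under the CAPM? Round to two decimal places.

17.08%

β_L = β_U × [1 + (1 − t)(D/E)] = 1.142 × [1 + (1 − 0.31) × 0.71]
    = 1.142 × [1 + 0.69 × 0.71] = 1.142 × 1.4899 = 1.7015
MRP = 10.91% − 2.11% = 8.80%
E(R) = R_f + β_L × MRP = 2.11% + 1.7015 × 8.80% = 17.08%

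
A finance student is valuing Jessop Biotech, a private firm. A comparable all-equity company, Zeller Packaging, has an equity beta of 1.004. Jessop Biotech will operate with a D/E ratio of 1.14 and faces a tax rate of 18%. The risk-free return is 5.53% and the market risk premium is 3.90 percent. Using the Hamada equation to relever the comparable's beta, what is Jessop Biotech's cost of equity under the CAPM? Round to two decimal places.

13.11%

β_L = β_U × [1 + (1 − t)(D/E)] = 1.004 × [1 + (1 − 0.18) × 1.14]
    = 1.004 × [1 + 0.82 × 1.14] = 1.004 × 1.9348 = 1.9425
E(R) = R_f + β_L × MRP = 5.53% + 1.9425 × 3.90% = 13.11%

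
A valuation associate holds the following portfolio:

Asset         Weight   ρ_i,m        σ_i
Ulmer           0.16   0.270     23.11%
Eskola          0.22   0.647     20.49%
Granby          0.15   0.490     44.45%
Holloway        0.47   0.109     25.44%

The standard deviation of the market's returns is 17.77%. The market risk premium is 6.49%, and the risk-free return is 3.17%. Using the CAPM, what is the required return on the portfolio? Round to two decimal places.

β_Ulmer = 0.270 × 23.11% / 17.77% = 0.3511
β_Eskola = 0.647 × 20.49% / 17.77% = 0.7460
β_Granby = 0.490 × 44.45% / 17.77% = 1.2257
β_Holloway = 0.109 × 25.44% / 17.77% = 0.1560
β_P = Σ w_i β_i = 0.16×0.3511 + 0.22×0.7460 + 0.15×1.2257 + 0.47×0.1560 = 0.4775
E(R_P) = R_f + β_P × MRP = 3.17% + 0.4775 × 6.49% = 6.27%

6.27%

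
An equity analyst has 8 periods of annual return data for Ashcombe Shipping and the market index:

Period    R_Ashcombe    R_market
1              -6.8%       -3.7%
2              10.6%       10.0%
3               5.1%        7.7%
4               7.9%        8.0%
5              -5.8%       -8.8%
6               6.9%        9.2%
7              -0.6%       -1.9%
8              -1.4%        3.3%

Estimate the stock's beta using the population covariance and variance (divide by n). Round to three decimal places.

0.868

Mean R_i = (-6.8 + 10.6 + 5.1 + 7.9 − 5.8 + 6.9 − 0.6 − 1.4) / 8 = 1.9875%
Mean R_m = (-3.7 + 10.0 + 7.7 + 8.0 − 8.8 + 9.2 − 1.9 + 3.3) / 8 = 2.9750%
Σ(R_i − R̄_i)(R_m − R̄_m) = 297.3675  ⇒  Cov = 297.3675 / 8 = 37.1709
Σ(R_m − R̄_m)² = 342.7550  ⇒  Var(R_m) = 342.7550 / 8 = 42.8444
β = Cov / Var(R_m) = 37.1709 / 42.8444 = 0.8676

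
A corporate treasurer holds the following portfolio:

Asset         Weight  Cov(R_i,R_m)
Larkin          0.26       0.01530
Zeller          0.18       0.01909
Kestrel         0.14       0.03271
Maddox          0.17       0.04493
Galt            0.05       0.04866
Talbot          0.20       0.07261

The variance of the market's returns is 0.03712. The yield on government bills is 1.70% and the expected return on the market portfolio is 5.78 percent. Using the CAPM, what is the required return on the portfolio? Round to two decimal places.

5.72%

β_Larkin = 0.01530 / 0.03712 = 0.4122
β_Zeller = 0.01909 / 0.03712 = 0.5143
β_Kestrel = 0.03271 / 0.03712 = 0.8812
β_Maddox = 0.04493 / 0.03712 = 1.2104
β_Galt = 0.04866 / 0.03712 = 1.3109
β_Talbot = 0.07261 / 0.03712 = 1.9561
β_P = Σ w_i β_i = 0.26×0.4122 + 0.18×0.5143 + 0.14×0.8812 + 0.17×1.2104 + 0.05×1.3109 + 0.20×1.9561 = 0.9856
MRP = 5.78% − 1.70% = 4.08%
E(R_P) = R_f + β_P × MRP = 1.70% + 0.9856 × 4.08% = 5.72%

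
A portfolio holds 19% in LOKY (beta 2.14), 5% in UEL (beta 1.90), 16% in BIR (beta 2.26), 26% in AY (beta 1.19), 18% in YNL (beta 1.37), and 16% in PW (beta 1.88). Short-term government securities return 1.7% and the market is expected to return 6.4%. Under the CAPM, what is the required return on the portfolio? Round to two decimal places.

9.78%

β_P = Σ w_i β_i = 0.19×2.14 + 0.05×1.90 + 0.16×2.26 + 0.26×1.19 + 0.18×1.37 + 0.16×1.88 = 1.7200
MRP = 6.4% − 1.7% = 4.70%
E(R_P) = R_f + β_P × MRP = 1.7% + 1.7200 × 4.7% = 9.78%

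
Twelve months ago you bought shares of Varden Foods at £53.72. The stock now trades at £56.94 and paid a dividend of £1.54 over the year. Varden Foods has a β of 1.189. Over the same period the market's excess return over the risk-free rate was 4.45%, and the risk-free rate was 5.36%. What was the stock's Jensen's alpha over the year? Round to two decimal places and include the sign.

Realised HPR = (P1 + D1 − P0) / P0 = (56.94 + 1.54 − 53.72) / 53.72 = 4.76 / 53.72 = 8.8608%
CAPM required = R_f + β·MRP = 5.36% + 1.189 × 4.45% = 10.65105%
α = realised − required = 8.8608% − 10.65105% = -1.79%

-1.79%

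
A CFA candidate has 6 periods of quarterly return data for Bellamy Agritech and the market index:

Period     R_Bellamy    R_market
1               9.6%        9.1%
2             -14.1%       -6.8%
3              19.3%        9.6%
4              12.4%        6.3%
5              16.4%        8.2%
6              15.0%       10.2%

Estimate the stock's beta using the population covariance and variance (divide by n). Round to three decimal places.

1.803

Mean R_i = (9.6 − 14.1 + 19.3 + 12.4 + 16.4 + 15.0) / 6 = 9.7667%
Mean R_m = (9.1 − 6.8 + 9.6 + 6.3 + 8.2 + 10.2) / 6 = 6.1000%
Σ(R_i − R̄_i)(R_m − R̄_m) = 376.6600  ⇒  Cov = 376.6600 / 6 = 62.7767
Σ(R_m − R̄_m)² = 208.9200  ⇒  Var(R_m) = 208.9200 / 6 = 34.8200
β = Cov / Var(R_m) = 62.7767 / 34.8200 = 1.8029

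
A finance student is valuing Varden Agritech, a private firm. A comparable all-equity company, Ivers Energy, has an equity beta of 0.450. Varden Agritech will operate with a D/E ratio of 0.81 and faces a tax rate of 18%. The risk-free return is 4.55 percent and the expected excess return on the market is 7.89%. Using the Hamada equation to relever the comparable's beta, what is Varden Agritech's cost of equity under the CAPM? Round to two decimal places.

β_L = β_U × [1 + (1 − t)(D/E)] = 0.450 × [1 + (1 − 0.18) × 0.81]
    = 0.450 × [1 + 0.82 × 0.81] = 0.450 × 1.6642 = 0.7489
E(R) = R_f + β_L × MRP = 4.55% + 0.7489 × 7.89% = 10.46%

10.46%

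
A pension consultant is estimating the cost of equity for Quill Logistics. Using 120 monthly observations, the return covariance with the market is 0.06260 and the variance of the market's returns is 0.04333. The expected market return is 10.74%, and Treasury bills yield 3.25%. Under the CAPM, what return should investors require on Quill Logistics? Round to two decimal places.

β = Cov(R_i, R_m) / Var(R_m) = 0.06260 / 0.04333 = 1.4447
MRP = 10.74% − 3.25% = 7.49%
E(R) = R_f + β × MRP = 3.25% + 1.4447 × 7.49% = 14.07%

14.07%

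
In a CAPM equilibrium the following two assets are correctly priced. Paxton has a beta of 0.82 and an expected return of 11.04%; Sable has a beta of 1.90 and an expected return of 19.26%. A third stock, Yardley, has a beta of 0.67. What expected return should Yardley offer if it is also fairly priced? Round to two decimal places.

MRP (SML slope) = (19.26% − 11.04%) / (1.90 − 0.82) = 8.22% / 1.08 = 7.6111%
R_f (intercept) = 11.04% − 0.82 × 7.6111% = 4.7989%
E(R_Yardley) = R_f + β × MRP = 4.7989% + 0.67 × 7.6111% = 9.90%

9.90%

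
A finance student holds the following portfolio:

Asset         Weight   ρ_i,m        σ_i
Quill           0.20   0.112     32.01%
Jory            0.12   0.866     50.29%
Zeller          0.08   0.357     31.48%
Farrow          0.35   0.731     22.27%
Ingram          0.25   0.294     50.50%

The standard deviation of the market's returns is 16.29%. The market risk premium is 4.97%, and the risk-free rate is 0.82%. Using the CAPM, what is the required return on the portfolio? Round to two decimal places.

5.78%

β_Quill = 0.112 × 32.01% / 16.29% = 0.2201
β_Jory = 0.866 × 50.29% / 16.29% = 2.6735
β_Zeller = 0.357 × 31.48% / 16.29% = 0.6899
β_Farrow = 0.731 × 22.27% / 16.29% = 0.9993
β_Ingram = 0.294 × 50.50% / 16.29% = 0.9114
β_P = Σ w_i β_i = 0.20×0.2201 + 0.12×2.6735 + 0.08×0.6899 + 0.35×0.9993 + 0.25×0.9114 = 0.9976
E(R_P) = R_f + β_P × MRP = 0.82% + 0.9976 × 4.97% = 5.78%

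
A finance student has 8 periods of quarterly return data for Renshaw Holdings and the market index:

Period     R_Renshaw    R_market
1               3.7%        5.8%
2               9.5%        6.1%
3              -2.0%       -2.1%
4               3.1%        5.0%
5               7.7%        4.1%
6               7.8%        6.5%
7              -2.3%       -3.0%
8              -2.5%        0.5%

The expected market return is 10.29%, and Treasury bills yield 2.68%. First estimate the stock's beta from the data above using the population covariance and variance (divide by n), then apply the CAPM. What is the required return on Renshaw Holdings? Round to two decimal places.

Mean R_i = (3.7 + 9.5 − 2.0 + 3.1 + 7.7 + 7.8 − 2.3 − 2.5) / 8 = 3.1250%
Mean R_m = (5.8 + 6.1 − 2.1 + 5.0 + 4.1 + 6.5 − 3.0 + 0.5) / 8 = 2.8625%
Σ(R_i − R̄_i)(R_m − R̄_m) = 115.4675  ⇒  Cov = 115.4675 / 8 = 14.4334
Σ(R_m − R̄_m)² = 103.0188  ⇒  Var(R_m) = 103.0188 / 8 = 12.8774
β = Cov / Var(R_m) = 14.4334 / 12.8774 = 1.1208
MRP = 10.29% − 2.68% = 7.61%
E(R) = R_f + β × MRP = 2.68% + 1.1208 × 7.61% = 11.21%

11.21%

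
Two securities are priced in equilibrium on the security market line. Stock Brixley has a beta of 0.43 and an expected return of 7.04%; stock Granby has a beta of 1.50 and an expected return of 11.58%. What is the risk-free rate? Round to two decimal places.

5.22%

Both satisfy E(R) = R_f + β·MRP, so the slope of the SML is
MRP = (11.58% − 7.04%) / (1.50 − 0.43) = 4.54% / 1.07 = 4.2430%
R_f = E(R_Brixley) − β_Brixley·MRP = 7.04% − 0.43 × 4.2430% = 5.2155%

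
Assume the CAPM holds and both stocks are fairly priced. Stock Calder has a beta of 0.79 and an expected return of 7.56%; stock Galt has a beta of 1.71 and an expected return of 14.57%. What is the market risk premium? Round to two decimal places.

Both satisfy E(R) = R_f + β·MRP, so the slope of the SML is
MRP = (14.57% − 7.56%) / (1.71 − 0.79) = 7.01% / 0.92 = 7.6196%

7.62%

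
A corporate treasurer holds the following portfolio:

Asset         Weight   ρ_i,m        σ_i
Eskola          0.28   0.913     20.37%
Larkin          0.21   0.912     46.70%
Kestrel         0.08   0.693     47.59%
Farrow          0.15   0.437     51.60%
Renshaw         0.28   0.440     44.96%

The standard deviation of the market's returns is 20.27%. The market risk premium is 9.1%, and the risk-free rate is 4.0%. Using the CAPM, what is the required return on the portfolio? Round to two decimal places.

β_Eskola = 0.913 × 20.37% / 20.27% = 0.9175
β_Larkin = 0.912 × 46.70% / 20.27% = 2.1012
β_Kestrel = 0.693 × 47.59% / 20.27% = 1.6270
β_Farrow = 0.437 × 51.60% / 20.27% = 1.1124
β_Renshaw = 0.440 × 44.96% / 20.27% = 0.9759
β_P = Σ w_i β_i = 0.28×0.9175 + 0.21×2.1012 + 0.08×1.6270 + 0.15×1.1124 + 0.28×0.9759 = 1.2684
E(R_P) = R_f + β_P × MRP = 4.0% + 1.2684 × 9.1% = 15.54%

15.54%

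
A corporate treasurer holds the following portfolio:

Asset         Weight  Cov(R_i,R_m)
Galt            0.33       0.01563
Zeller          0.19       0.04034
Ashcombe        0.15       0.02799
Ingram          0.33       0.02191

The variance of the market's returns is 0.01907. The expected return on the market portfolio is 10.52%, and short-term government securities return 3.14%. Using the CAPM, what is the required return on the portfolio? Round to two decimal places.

β_Galt = 0.01563 / 0.01907 = 0.8196
β_Zeller = 0.04034 / 0.01907 = 2.1154
β_Ashcombe = 0.02799 / 0.01907 = 1.4678
β_Ingram = 0.02191 / 0.01907 = 1.1489
β_P = Σ w_i β_i = 0.33×0.8196 + 0.19×2.1154 + 0.15×1.4678 + 0.33×1.1489 = 1.2717
MRP = 10.52% − 3.14% = 7.38%
E(R_P) = R_f + β_P × MRP = 3.14% + 1.2717 × 7.38% = 12.53%

12.53%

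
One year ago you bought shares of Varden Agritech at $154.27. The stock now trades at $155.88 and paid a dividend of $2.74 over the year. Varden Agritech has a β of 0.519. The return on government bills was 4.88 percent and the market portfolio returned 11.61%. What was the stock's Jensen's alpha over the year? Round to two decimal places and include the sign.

Realised HPR = (P1 + D1 − P0) / P0 = (155.88 + 2.74 − 154.27) / 154.27 = 4.35 / 154.27 = 2.8197%
MRP = 11.61% − 4.88% = 6.73%
CAPM required = R_f + β·MRP = 4.88% + 0.519 × 6.73% = 8.37287%
α = realised − required = 2.8197% − 8.37287% = -5.55%

-5.55%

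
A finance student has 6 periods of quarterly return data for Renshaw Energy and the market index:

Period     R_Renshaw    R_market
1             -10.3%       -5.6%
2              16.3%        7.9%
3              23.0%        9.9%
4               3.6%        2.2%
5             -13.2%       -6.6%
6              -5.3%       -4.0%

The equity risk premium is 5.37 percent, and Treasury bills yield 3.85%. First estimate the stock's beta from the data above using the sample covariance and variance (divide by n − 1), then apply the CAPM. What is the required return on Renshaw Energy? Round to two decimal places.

Mean R_i = (-10.3 + 16.3 + 23.0 + 3.6 − 13.2 − 5.3) / 6 = 2.3500%
Mean R_m = (-5.6 + 7.9 + 9.9 + 2.2 − 6.6 − 4.0) / 6 = 0.6333%
Σ(R_i − R̄_i)(R_m − R̄_m) = 521.4600  ⇒  Cov = 521.4600 / 5 = 104.2920
Σ(R_m − R̄_m)² = 253.7733  ⇒  Var(R_m) = 253.7733 / 5 = 50.7547
β = Cov / Var(R_m) = 104.2920 / 50.7547 = 2.0548
E(R) = R_f + β × MRP = 3.85% + 2.0548 × 5.37% = 14.88%

14.88%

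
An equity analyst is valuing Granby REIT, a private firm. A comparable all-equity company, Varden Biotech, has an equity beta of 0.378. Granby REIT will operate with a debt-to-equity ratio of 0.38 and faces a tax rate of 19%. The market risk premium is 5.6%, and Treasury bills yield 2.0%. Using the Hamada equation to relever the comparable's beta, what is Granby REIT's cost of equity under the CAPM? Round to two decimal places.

4.77%

β_L = β_U × [1 + (1 − t)(D/E)] = 0.378 × [1 + (1 − 0.19) × 0.38]
    = 0.378 × [1 + 0.81 × 0.38] = 0.378 × 1.3078 = 0.4943
E(R) = R_f + β_L × MRP = 2.0% + 0.4943 × 5.6% = 4.77%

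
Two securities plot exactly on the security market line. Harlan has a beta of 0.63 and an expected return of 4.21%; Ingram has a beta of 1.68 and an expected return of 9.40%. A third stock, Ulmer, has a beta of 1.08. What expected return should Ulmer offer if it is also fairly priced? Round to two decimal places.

6.43%

MRP (SML slope) = (9.40% − 4.21%) / (1.68 − 0.63) = 5.19% / 1.05 = 4.9429%
R_f (intercept) = 4.21% − 0.63 × 4.9429% = 1.0960%
E(R_Ulmer) = R_f + β × MRP = 1.0960% + 1.08 × 4.9429% = 6.43%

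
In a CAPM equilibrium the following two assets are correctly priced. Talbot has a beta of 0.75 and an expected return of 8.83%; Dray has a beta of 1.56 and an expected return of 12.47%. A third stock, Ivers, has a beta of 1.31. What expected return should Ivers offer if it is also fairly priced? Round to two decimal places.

11.35%

MRP (SML slope) = (12.47% − 8.83%) / (1.56 − 0.75) = 3.64% / 0.81 = 4.4938%
R_f (intercept) = 8.83% − 0.75 × 4.4938% = 5.4597%
E(R_Ivers) = R_f + β × MRP = 5.4597% + 1.31 × 4.4938% = 11.35%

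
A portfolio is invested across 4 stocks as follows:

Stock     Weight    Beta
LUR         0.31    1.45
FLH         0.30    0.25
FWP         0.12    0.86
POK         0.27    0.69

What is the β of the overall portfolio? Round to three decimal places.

0.814

β_P = Σ w_i β_i = 0.31×1.45 + 0.30×0.25 + 0.12×0.86 + 0.27×0.69 = 0.8140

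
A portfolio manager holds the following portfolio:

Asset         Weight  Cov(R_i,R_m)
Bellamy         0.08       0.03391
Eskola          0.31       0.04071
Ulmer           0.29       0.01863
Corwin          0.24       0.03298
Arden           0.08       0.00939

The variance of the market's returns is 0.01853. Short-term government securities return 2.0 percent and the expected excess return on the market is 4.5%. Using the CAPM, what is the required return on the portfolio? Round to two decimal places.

9.14%

β_Bellamy = 0.03391 / 0.01853 = 1.8300
β_Eskola = 0.04071 / 0.01853 = 2.1970
β_Ulmer = 0.01863 / 0.01853 = 1.0054
β_Corwin = 0.03298 / 0.01853 = 1.7798
β_Arden = 0.00939 / 0.01853 = 0.5067
β_P = Σ w_i β_i = 0.08×1.8300 + 0.31×2.1970 + 0.29×1.0054 + 0.24×1.7798 + 0.08×0.5067 = 1.5867
E(R_P) = R_f + β_P × MRP = 2.0% + 1.5867 × 4.5% = 9.14%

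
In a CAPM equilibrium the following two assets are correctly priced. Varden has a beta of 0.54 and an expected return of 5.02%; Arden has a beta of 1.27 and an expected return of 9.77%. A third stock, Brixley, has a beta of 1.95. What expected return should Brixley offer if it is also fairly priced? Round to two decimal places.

MRP (SML slope) = (9.77% − 5.02%) / (1.27 − 0.54) = 4.75% / 0.73 = 6.5068%
R_f (intercept) = 5.02% − 0.54 × 6.5068% = 1.5063%
E(R_Brixley) = R_f + β × MRP = 1.5063% + 1.95 × 6.5068% = 14.19%

14.19%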